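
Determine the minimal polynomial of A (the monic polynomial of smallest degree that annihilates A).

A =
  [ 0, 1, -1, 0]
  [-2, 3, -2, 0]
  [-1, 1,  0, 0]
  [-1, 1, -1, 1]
x^2 - 2*x + 1

The characteristic polynomial is χ_A(x) = (x - 1)^4, so the eigenvalues are known. The minimal polynomial is
  m_A(x) = Π_λ (x − λ)^{k_λ}
where k_λ is the size of the *largest* Jordan block for λ (equivalently, the smallest k with (A − λI)^k v = 0 for every generalised eigenvector v of λ).

  λ = 1: largest Jordan block has size 2, contributing (x − 1)^2

So m_A(x) = (x - 1)^2 = x^2 - 2*x + 1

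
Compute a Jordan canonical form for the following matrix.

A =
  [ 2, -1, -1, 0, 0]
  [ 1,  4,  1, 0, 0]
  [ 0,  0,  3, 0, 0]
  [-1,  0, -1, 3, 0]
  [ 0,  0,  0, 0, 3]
J_3(3) ⊕ J_1(3) ⊕ J_1(3)

The characteristic polynomial is
  det(x·I − A) = x^5 - 15*x^4 + 90*x^3 - 270*x^2 + 405*x - 243 = (x - 3)^5

Eigenvalues and multiplicities (the geometric multiplicity of λ is n − rank(A − λI), which equals the number of Jordan blocks for λ):
  λ = 3: algebraic multiplicity = 5, geometric multiplicity = 3

Determining the block sizes for each eigenvalue:
  λ = 3: with am = 5 and gm = 3, the partition is not yet determined (e.g. several partitions of 5 into 3 parts exist). Let N = A − (3)·I. Computing rank(N^1) = 2, rank(N^2) = 1, rank(N^3) = 0; the number of blocks of size ≥ j is rank(N^{j−1}) − rank(N^j), giving [3, 1, 1]. So we have 1 block(s) of size 3, 2 block(s) of size 1 → block sizes [3, 1, 1]

Assembling the blocks gives a Jordan form
J =
  [3, 1, 0, 0, 0]
  [0, 3, 1, 0, 0]
  [0, 0, 3, 0, 0]
  [0, 0, 0, 3, 0]
  [0, 0, 0, 0, 3]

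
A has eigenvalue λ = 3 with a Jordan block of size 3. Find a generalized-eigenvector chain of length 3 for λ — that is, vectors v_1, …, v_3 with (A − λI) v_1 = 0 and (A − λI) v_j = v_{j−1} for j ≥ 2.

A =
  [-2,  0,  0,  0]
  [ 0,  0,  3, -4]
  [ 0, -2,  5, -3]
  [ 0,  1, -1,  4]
A Jordan chain for λ = 3 of length 3:
v_1 = (0, -1, -1, 0)ᵀ
v_2 = (0, -3, -2, 1)ᵀ
v_3 = (0, 1, 0, 0)ᵀ

Let N = A − (3)·I. We want v_3 with N^3 v_3 = 0 but N^2 v_3 ≠ 0; then v_{j-1} := N · v_j for j = 3, …, 2.

Pick v_3 = (0, 1, 0, 0)ᵀ.
Then v_2 = N · v_3 = (0, -3, -2, 1)ᵀ.
Then v_1 = N · v_2 = (0, -1, -1, 0)ᵀ.

Sanity check: (A − (3)·I) v_1 = (0, 0, 0, 0)ᵀ = 0. ✓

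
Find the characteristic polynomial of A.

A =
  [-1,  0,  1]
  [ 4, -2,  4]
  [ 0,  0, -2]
x^3 + 5*x^2 + 8*x + 4

Expanding det(x·I − A) (e.g. by cofactor expansion or by noting that A is similar to its Jordan form J, which has the same characteristic polynomial as A) gives
  χ_A(x) = x^3 + 5*x^2 + 8*x + 4
which factors as (x + 1)*(x + 2)^2. The eigenvalues (with algebraic multiplicities) are λ = -2 with multiplicity 2, λ = -1 with multiplicity 1.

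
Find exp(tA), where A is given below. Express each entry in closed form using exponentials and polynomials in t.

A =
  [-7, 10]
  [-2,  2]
e^{tA} =
  [-4*exp(-2*t) + 5*exp(-3*t), 10*exp(-2*t) - 10*exp(-3*t)]
  [-2*exp(-2*t) + 2*exp(-3*t), 5*exp(-2*t) - 4*exp(-3*t)]

Strategy: write A = P · J · P⁻¹ where J is a Jordan canonical form, so e^{tA} = P · e^{tJ} · P⁻¹, and e^{tJ} can be computed block-by-block.

A has Jordan form
J =
  [-3,  0]
  [ 0, -2]
(up to reordering of blocks).

Per-block formulas:
  For a 1×1 block at λ = -2: exp(t · [-2]) = [e^(-2t)].
  For a 1×1 block at λ = -3: exp(t · [-3]) = [e^(-3t)].

After assembling e^{tJ} and conjugating by P, we get:

e^{tA} =
  [-4*exp(-2*t) + 5*exp(-3*t), 10*exp(-2*t) - 10*exp(-3*t)]
  [-2*exp(-2*t) + 2*exp(-3*t), 5*exp(-2*t) - 4*exp(-3*t)]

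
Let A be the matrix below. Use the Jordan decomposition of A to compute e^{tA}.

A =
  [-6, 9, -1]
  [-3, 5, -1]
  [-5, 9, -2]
e^{tA} =
  [3*t^2*exp(-t)/2 - 5*t*exp(-t) + exp(-t), 9*t*exp(-t), -3*t^2*exp(-t)/2 - t*exp(-t)]
  [t^2*exp(-t) - 3*t*exp(-t), 6*t*exp(-t) + exp(-t), -t^2*exp(-t) - t*exp(-t)]
  [3*t^2*exp(-t)/2 - 5*t*exp(-t), 9*t*exp(-t), -3*t^2*exp(-t)/2 - t*exp(-t) + exp(-t)]

Strategy: write A = P · J · P⁻¹ where J is a Jordan canonical form, so e^{tA} = P · e^{tJ} · P⁻¹, and e^{tJ} can be computed block-by-block.

A has Jordan form
J =
  [-1,  1,  0]
  [ 0, -1,  1]
  [ 0,  0, -1]
(up to reordering of blocks).

Per-block formulas:
  For a 3×3 Jordan block J_3(-1): exp(t · J_3(-1)) = e^(-1t)·(I + t·N + (t^2/2)·N^2), where N is the 3×3 nilpotent shift.

After assembling e^{tJ} and conjugating by P, we get:

e^{tA} =
  [3*t^2*exp(-t)/2 - 5*t*exp(-t) + exp(-t), 9*t*exp(-t), -3*t^2*exp(-t)/2 - t*exp(-t)]
  [t^2*exp(-t) - 3*t*exp(-t), 6*t*exp(-t) + exp(-t), -t^2*exp(-t) - t*exp(-t)]
  [3*t^2*exp(-t)/2 - 5*t*exp(-t), 9*t*exp(-t), -3*t^2*exp(-t)/2 - t*exp(-t) + exp(-t)]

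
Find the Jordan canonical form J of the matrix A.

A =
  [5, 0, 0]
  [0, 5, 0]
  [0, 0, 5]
J_1(5) ⊕ J_1(5) ⊕ J_1(5)

The characteristic polynomial is
  det(x·I − A) = x^3 - 15*x^2 + 75*x - 125 = (x - 5)^3

Eigenvalues and multiplicities (the geometric multiplicity of λ is n − rank(A − λI), which equals the number of Jordan blocks for λ):
  λ = 5: algebraic multiplicity = 3, geometric multiplicity = 3

Determining the block sizes for each eigenvalue:
  λ = 5: gm = am = 3, so every block has size 1 → block sizes [1, 1, 1]

Assembling the blocks gives a Jordan form
J =
  [5, 0, 0]
  [0, 5, 0]
  [0, 0, 5]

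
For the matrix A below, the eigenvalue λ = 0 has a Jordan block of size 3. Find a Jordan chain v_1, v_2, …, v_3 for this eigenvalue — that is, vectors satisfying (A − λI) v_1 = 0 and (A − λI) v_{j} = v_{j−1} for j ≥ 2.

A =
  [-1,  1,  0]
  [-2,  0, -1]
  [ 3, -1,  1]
A Jordan chain for λ = 0 of length 3:
v_1 = (-1, -1, 2)ᵀ
v_2 = (-1, -2, 3)ᵀ
v_3 = (1, 0, 0)ᵀ

Let N = A − (0)·I. We want v_3 with N^3 v_3 = 0 but N^2 v_3 ≠ 0; then v_{j-1} := N · v_j for j = 3, …, 2.

Pick v_3 = (1, 0, 0)ᵀ.
Then v_2 = N · v_3 = (-1, -2, 3)ᵀ.
Then v_1 = N · v_2 = (-1, -1, 2)ᵀ.

Sanity check: (A − (0)·I) v_1 = (0, 0, 0)ᵀ = 0. ✓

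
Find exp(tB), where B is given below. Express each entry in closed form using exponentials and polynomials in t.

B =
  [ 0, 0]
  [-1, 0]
e^{tB} =
  [1, 0]
  [-t, 1]

Strategy: write B = P · J · P⁻¹ where J is a Jordan canonical form, so e^{tB} = P · e^{tJ} · P⁻¹, and e^{tJ} can be computed block-by-block.

B has Jordan form
J =
  [0, 1]
  [0, 0]
(up to reordering of blocks).

Per-block formulas:
  For a 2×2 Jordan block J_2(0): exp(t · J_2(0)) = e^(0t)·(I + t·N), where N is the 2×2 nilpotent shift.

After assembling e^{tJ} and conjugating by P, we get:

e^{tB} =
  [1, 0]
  [-t, 1]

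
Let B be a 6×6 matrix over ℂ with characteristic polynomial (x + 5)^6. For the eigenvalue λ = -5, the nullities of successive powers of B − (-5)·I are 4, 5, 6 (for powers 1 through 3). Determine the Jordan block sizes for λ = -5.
Block sizes for λ = -5: [3, 1, 1, 1]

From the dimensions of kernels of powers, the number of Jordan blocks of size at least j is d_j − d_{j−1} where d_j = dim ker(N^j) (with d_0 = 0). Computing the differences gives [4, 1, 1].
The number of blocks of size exactly k is (#blocks of size ≥ k) − (#blocks of size ≥ k + 1), so the partition is: 3 block(s) of size 1, 1 block(s) of size 3.
In nonincreasing order the block sizes are [3, 1, 1, 1].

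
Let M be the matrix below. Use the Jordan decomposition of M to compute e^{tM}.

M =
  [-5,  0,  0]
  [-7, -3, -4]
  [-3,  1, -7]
e^{tM} =
  [exp(-5*t), 0, 0]
  [-t^2*exp(-5*t) - 7*t*exp(-5*t), 2*t*exp(-5*t) + exp(-5*t), -4*t*exp(-5*t)]
  [-t^2*exp(-5*t)/2 - 3*t*exp(-5*t), t*exp(-5*t), -2*t*exp(-5*t) + exp(-5*t)]

Strategy: write M = P · J · P⁻¹ where J is a Jordan canonical form, so e^{tM} = P · e^{tJ} · P⁻¹, and e^{tJ} can be computed block-by-block.

M has Jordan form
J =
  [-5,  1,  0]
  [ 0, -5,  1]
  [ 0,  0, -5]
(up to reordering of blocks).

Per-block formulas:
  For a 3×3 Jordan block J_3(-5): exp(t · J_3(-5)) = e^(-5t)·(I + t·N + (t^2/2)·N^2), where N is the 3×3 nilpotent shift.

After assembling e^{tJ} and conjugating by P, we get:

e^{tM} =
  [exp(-5*t), 0, 0]
  [-t^2*exp(-5*t) - 7*t*exp(-5*t), 2*t*exp(-5*t) + exp(-5*t), -4*t*exp(-5*t)]
  [-t^2*exp(-5*t)/2 - 3*t*exp(-5*t), t*exp(-5*t), -2*t*exp(-5*t) + exp(-5*t)]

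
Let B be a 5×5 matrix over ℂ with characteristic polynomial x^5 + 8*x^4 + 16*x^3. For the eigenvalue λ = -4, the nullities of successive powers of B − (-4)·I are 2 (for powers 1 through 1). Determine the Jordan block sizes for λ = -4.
Block sizes for λ = -4: [1, 1]

From the dimensions of kernels of powers, the number of Jordan blocks of size at least j is d_j − d_{j−1} where d_j = dim ker(N^j) (with d_0 = 0). Computing the differences gives [2].
The number of blocks of size exactly k is (#blocks of size ≥ k) − (#blocks of size ≥ k + 1), so the partition is: 2 block(s) of size 1.
In nonincreasing order the block sizes are [1, 1].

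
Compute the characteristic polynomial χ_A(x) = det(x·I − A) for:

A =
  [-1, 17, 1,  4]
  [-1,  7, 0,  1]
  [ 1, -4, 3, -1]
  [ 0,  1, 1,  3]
x^4 - 12*x^3 + 54*x^2 - 108*x + 81

Expanding det(x·I − A) (e.g. by cofactor expansion or by noting that A is similar to its Jordan form J, which has the same characteristic polynomial as A) gives
  χ_A(x) = x^4 - 12*x^3 + 54*x^2 - 108*x + 81
which factors as (x - 3)^4. The eigenvalues (with algebraic multiplicities) are λ = 3 with multiplicity 4.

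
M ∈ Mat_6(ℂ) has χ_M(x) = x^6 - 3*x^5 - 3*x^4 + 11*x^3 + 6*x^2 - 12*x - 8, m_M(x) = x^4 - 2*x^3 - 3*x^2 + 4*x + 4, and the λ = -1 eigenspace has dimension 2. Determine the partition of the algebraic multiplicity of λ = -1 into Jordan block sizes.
Block sizes for λ = -1: [2, 1]

Step 1 — from the characteristic polynomial, algebraic multiplicity of λ = -1 is 3. From dim ker(M − (-1)·I) = 2, there are exactly 2 Jordan blocks for λ = -1.
Step 2 — from the minimal polynomial, the factor (x + 1)^2 tells us the largest block for λ = -1 has size 2.
Step 3 — with total size 3, 2 blocks, and largest block 2, the block sizes (in nonincreasing order) are [2, 1].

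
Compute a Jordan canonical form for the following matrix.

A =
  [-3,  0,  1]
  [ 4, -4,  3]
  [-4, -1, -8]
J_3(-5)

The characteristic polynomial is
  det(x·I − A) = x^3 + 15*x^2 + 75*x + 125 = (x + 5)^3

Eigenvalues and multiplicities (the geometric multiplicity of λ is n − rank(A − λI), which equals the number of Jordan blocks for λ):
  λ = -5: algebraic multiplicity = 3, geometric multiplicity = 1

Determining the block sizes for each eigenvalue:
  λ = -5: one block (gm = 1), so the single block has size am = 3 → block sizes [3]

Assembling the blocks gives a Jordan form
J =
  [-5,  1,  0]
  [ 0, -5,  1]
  [ 0,  0, -5]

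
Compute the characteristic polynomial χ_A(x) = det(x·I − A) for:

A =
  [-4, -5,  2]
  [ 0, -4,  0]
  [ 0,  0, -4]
x^3 + 12*x^2 + 48*x + 64

Expanding det(x·I − A) (e.g. by cofactor expansion or by noting that A is similar to its Jordan form J, which has the same characteristic polynomial as A) gives
  χ_A(x) = x^3 + 12*x^2 + 48*x + 64
which factors as (x + 4)^3. The eigenvalues (with algebraic multiplicities) are λ = -4 with multiplicity 3.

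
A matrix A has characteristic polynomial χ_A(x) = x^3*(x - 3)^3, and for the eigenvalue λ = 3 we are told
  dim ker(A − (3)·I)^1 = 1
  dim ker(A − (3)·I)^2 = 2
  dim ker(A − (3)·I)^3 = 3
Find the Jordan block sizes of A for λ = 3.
Block sizes for λ = 3: [3]

From the dimensions of kernels of powers, the number of Jordan blocks of size at least j is d_j − d_{j−1} where d_j = dim ker(N^j) (with d_0 = 0). Computing the differences gives [1, 1, 1].
The number of blocks of size exactly k is (#blocks of size ≥ k) − (#blocks of size ≥ k + 1), so the partition is: 1 block(s) of size 3.
In nonincreasing order the block sizes are [3].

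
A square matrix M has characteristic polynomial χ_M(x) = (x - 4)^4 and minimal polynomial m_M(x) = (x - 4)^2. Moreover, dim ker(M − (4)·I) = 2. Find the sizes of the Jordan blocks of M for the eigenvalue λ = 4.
Block sizes for λ = 4: [2, 2]

Step 1 — from the characteristic polynomial, algebraic multiplicity of λ = 4 is 4. From dim ker(M − (4)·I) = 2, there are exactly 2 Jordan blocks for λ = 4.
Step 2 — from the minimal polynomial, the factor (x − 4)^2 tells us the largest block for λ = 4 has size 2.
Step 3 — with total size 4, 2 blocks, and largest block 2, the block sizes (in nonincreasing order) are [2, 2].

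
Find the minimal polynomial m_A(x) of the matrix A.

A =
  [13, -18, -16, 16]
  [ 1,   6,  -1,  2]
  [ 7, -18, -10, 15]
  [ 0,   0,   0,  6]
x^4 - 15*x^3 + 54*x^2 + 108*x - 648

The characteristic polynomial is χ_A(x) = (x - 6)^3*(x + 3), so the eigenvalues are known. The minimal polynomial is
  m_A(x) = Π_λ (x − λ)^{k_λ}
where k_λ is the size of the *largest* Jordan block for λ (equivalently, the smallest k with (A − λI)^k v = 0 for every generalised eigenvector v of λ).

  λ = -3: largest Jordan block has size 1, contributing (x + 3)
  λ = 6: largest Jordan block has size 3, contributing (x − 6)^3

So m_A(x) = (x - 6)^3*(x + 3) = x^4 - 15*x^3 + 54*x^2 + 108*x - 648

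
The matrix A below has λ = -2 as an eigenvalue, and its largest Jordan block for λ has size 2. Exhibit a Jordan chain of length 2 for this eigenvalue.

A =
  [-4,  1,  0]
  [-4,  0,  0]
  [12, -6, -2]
A Jordan chain for λ = -2 of length 2:
v_1 = (-2, -4, 12)ᵀ
v_2 = (1, 0, 0)ᵀ

Let N = A − (-2)·I. We want v_2 with N^2 v_2 = 0 but N^1 v_2 ≠ 0; then v_{j-1} := N · v_j for j = 2, …, 2.

Pick v_2 = (1, 0, 0)ᵀ.
Then v_1 = N · v_2 = (-2, -4, 12)ᵀ.

Sanity check: (A − (-2)·I) v_1 = (0, 0, 0)ᵀ = 0. ✓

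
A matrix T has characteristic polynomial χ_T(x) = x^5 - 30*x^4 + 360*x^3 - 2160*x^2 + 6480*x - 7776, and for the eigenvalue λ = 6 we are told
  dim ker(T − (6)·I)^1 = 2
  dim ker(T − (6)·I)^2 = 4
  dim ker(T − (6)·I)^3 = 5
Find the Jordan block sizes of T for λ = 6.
Block sizes for λ = 6: [3, 2]

From the dimensions of kernels of powers, the number of Jordan blocks of size at least j is d_j − d_{j−1} where d_j = dim ker(N^j) (with d_0 = 0). Computing the differences gives [2, 2, 1].
The number of blocks of size exactly k is (#blocks of size ≥ k) − (#blocks of size ≥ k + 1), so the partition is: 1 block(s) of size 2, 1 block(s) of size 3.
In nonincreasing order the block sizes are [3, 2].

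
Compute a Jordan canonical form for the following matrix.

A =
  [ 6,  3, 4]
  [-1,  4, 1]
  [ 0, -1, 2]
J_3(4)

The characteristic polynomial is
  det(x·I − A) = x^3 - 12*x^2 + 48*x - 64 = (x - 4)^3

Eigenvalues and multiplicities (the geometric multiplicity of λ is n − rank(A − λI), which equals the number of Jordan blocks for λ):
  λ = 4: algebraic multiplicity = 3, geometric multiplicity = 1

Determining the block sizes for each eigenvalue:
  λ = 4: one block (gm = 1), so the single block has size am = 3 → block sizes [3]

Assembling the blocks gives a Jordan form
J =
  [4, 1, 0]
  [0, 4, 1]
  [0, 0, 4]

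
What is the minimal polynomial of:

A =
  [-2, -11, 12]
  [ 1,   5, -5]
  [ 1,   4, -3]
x^3

The characteristic polynomial is χ_A(x) = x^3, so the eigenvalues are known. The minimal polynomial is
  m_A(x) = Π_λ (x − λ)^{k_λ}
where k_λ is the size of the *largest* Jordan block for λ (equivalently, the smallest k with (A − λI)^k v = 0 for every generalised eigenvector v of λ).

  λ = 0: largest Jordan block has size 3, contributing (x − 0)^3

So m_A(x) = x^3 = x^3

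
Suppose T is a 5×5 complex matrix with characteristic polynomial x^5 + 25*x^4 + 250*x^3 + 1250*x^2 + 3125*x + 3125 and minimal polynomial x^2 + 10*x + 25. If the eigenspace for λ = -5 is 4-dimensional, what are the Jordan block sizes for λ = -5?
Block sizes for λ = -5: [2, 1, 1, 1]

Step 1 — from the characteristic polynomial, algebraic multiplicity of λ = -5 is 5. From dim ker(T − (-5)·I) = 4, there are exactly 4 Jordan blocks for λ = -5.
Step 2 — from the minimal polynomial, the factor (x + 5)^2 tells us the largest block for λ = -5 has size 2.
Step 3 — with total size 5, 4 blocks, and largest block 2, the block sizes (in nonincreasing order) are [2, 1, 1, 1].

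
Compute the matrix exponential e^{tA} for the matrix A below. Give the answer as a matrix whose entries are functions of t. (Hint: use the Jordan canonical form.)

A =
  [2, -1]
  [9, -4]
e^{tA} =
  [3*t*exp(-t) + exp(-t), -t*exp(-t)]
  [9*t*exp(-t), -3*t*exp(-t) + exp(-t)]

Strategy: write A = P · J · P⁻¹ where J is a Jordan canonical form, so e^{tA} = P · e^{tJ} · P⁻¹, and e^{tJ} can be computed block-by-block.

A has Jordan form
J =
  [-1,  1]
  [ 0, -1]
(up to reordering of blocks).

Per-block formulas:
  For a 2×2 Jordan block J_2(-1): exp(t · J_2(-1)) = e^(-1t)·(I + t·N), where N is the 2×2 nilpotent shift.

After assembling e^{tJ} and conjugating by P, we get:

e^{tA} =
  [3*t*exp(-t) + exp(-t), -t*exp(-t)]
  [9*t*exp(-t), -3*t*exp(-t) + exp(-t)]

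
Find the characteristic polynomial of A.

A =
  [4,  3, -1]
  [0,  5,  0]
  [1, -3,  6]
x^3 - 15*x^2 + 75*x - 125

Expanding det(x·I − A) (e.g. by cofactor expansion or by noting that A is similar to its Jordan form J, which has the same characteristic polynomial as A) gives
  χ_A(x) = x^3 - 15*x^2 + 75*x - 125
which factors as (x - 5)^3. The eigenvalues (with algebraic multiplicities) are λ = 5 with multiplicity 3.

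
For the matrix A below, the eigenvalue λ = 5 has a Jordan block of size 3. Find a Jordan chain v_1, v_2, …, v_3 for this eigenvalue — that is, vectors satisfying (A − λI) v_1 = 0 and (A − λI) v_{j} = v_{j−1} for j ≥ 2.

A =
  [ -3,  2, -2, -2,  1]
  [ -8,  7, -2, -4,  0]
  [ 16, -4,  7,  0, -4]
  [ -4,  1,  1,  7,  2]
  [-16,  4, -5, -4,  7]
A Jordan chain for λ = 5 of length 3:
v_1 = (8, 32, 0, 0, 0)ᵀ
v_2 = (-8, -8, 16, -4, -16)ᵀ
v_3 = (1, 0, 0, 0, 0)ᵀ

Let N = A − (5)·I. We want v_3 with N^3 v_3 = 0 but N^2 v_3 ≠ 0; then v_{j-1} := N · v_j for j = 3, …, 2.

Pick v_3 = (1, 0, 0, 0, 0)ᵀ.
Then v_2 = N · v_3 = (-8, -8, 16, -4, -16)ᵀ.
Then v_1 = N · v_2 = (8, 32, 0, 0, 0)ᵀ.

Sanity check: (A − (5)·I) v_1 = (0, 0, 0, 0, 0)ᵀ = 0. ✓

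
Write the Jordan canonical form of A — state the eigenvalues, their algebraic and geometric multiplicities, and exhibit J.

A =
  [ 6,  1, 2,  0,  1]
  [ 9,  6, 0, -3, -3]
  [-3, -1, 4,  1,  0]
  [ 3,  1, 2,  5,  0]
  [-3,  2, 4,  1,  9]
J_2(6) ⊕ J_2(6) ⊕ J_1(6)

The characteristic polynomial is
  det(x·I − A) = x^5 - 30*x^4 + 360*x^3 - 2160*x^2 + 6480*x - 7776 = (x - 6)^5

Eigenvalues and multiplicities (the geometric multiplicity of λ is n − rank(A − λI), which equals the number of Jordan blocks for λ):
  λ = 6: algebraic multiplicity = 5, geometric multiplicity = 3

Determining the block sizes for each eigenvalue:
  λ = 6: with am = 5 and gm = 3, the partition is not yet determined (e.g. several partitions of 5 into 3 parts exist). Let N = A − (6)·I. Computing rank(N^1) = 2, rank(N^2) = 0; the number of blocks of size ≥ j is rank(N^{j−1}) − rank(N^j), giving [3, 2]. So we have 2 block(s) of size 2, 1 block(s) of size 1 → block sizes [2, 2, 1]

Assembling the blocks gives a Jordan form
J =
  [6, 1, 0, 0, 0]
  [0, 6, 0, 0, 0]
  [0, 0, 6, 1, 0]
  [0, 0, 0, 6, 0]
  [0, 0, 0, 0, 6]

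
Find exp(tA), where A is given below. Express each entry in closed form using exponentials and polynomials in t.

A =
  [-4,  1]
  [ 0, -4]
e^{tA} =
  [exp(-4*t), t*exp(-4*t)]
  [0, exp(-4*t)]

Strategy: write A = P · J · P⁻¹ where J is a Jordan canonical form, so e^{tA} = P · e^{tJ} · P⁻¹, and e^{tJ} can be computed block-by-block.

A has Jordan form
J =
  [-4,  1]
  [ 0, -4]
(up to reordering of blocks).

Per-block formulas:
  For a 2×2 Jordan block J_2(-4): exp(t · J_2(-4)) = e^(-4t)·(I + t·N), where N is the 2×2 nilpotent shift.

After assembling e^{tJ} and conjugating by P, we get:

e^{tA} =
  [exp(-4*t), t*exp(-4*t)]
  [0, exp(-4*t)]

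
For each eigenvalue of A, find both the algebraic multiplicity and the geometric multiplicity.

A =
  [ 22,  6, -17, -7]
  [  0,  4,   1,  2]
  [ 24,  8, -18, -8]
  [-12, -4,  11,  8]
λ = 4: alg = 4, geom = 2

Step 1 — factor the characteristic polynomial to read off the algebraic multiplicities:
  χ_A(x) = (x - 4)^4

Step 2 — compute geometric multiplicities via the rank-nullity identity g(λ) = n − rank(A − λI):
  rank(A − (4)·I) = 2, so dim ker(A − (4)·I) = n − 2 = 2

Summary:
  λ = 4: algebraic multiplicity = 4, geometric multiplicity = 2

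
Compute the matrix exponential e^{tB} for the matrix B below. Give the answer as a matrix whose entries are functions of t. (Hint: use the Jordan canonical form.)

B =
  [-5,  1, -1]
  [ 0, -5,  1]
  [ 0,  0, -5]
e^{tB} =
  [exp(-5*t), t*exp(-5*t), t^2*exp(-5*t)/2 - t*exp(-5*t)]
  [0, exp(-5*t), t*exp(-5*t)]
  [0, 0, exp(-5*t)]

Strategy: write B = P · J · P⁻¹ where J is a Jordan canonical form, so e^{tB} = P · e^{tJ} · P⁻¹, and e^{tJ} can be computed block-by-block.

B has Jordan form
J =
  [-5,  1,  0]
  [ 0, -5,  1]
  [ 0,  0, -5]
(up to reordering of blocks).

Per-block formulas:
  For a 3×3 Jordan block J_3(-5): exp(t · J_3(-5)) = e^(-5t)·(I + t·N + (t^2/2)·N^2), where N is the 3×3 nilpotent shift.

After assembling e^{tJ} and conjugating by P, we get:

e^{tB} =
  [exp(-5*t), t*exp(-5*t), t^2*exp(-5*t)/2 - t*exp(-5*t)]
  [0, exp(-5*t), t*exp(-5*t)]
  [0, 0, exp(-5*t)]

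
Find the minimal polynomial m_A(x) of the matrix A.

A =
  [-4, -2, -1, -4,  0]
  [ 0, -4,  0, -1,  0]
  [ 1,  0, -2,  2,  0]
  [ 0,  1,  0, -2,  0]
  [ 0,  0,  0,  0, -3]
x^2 + 6*x + 9

The characteristic polynomial is χ_A(x) = (x + 3)^5, so the eigenvalues are known. The minimal polynomial is
  m_A(x) = Π_λ (x − λ)^{k_λ}
where k_λ is the size of the *largest* Jordan block for λ (equivalently, the smallest k with (A − λI)^k v = 0 for every generalised eigenvector v of λ).

  λ = -3: largest Jordan block has size 2, contributing (x + 3)^2

So m_A(x) = (x + 3)^2 = x^2 + 6*x + 9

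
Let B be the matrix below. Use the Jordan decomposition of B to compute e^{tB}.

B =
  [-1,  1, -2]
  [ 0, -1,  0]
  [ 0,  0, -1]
e^{tB} =
  [exp(-t), t*exp(-t), -2*t*exp(-t)]
  [0, exp(-t), 0]
  [0, 0, exp(-t)]

Strategy: write B = P · J · P⁻¹ where J is a Jordan canonical form, so e^{tB} = P · e^{tJ} · P⁻¹, and e^{tJ} can be computed block-by-block.

B has Jordan form
J =
  [-1,  1,  0]
  [ 0, -1,  0]
  [ 0,  0, -1]
(up to reordering of blocks).

Per-block formulas:
  For a 2×2 Jordan block J_2(-1): exp(t · J_2(-1)) = e^(-1t)·(I + t·N), where N is the 2×2 nilpotent shift.
  For a 1×1 block at λ = -1: exp(t · [-1]) = [e^(-1t)].

After assembling e^{tJ} and conjugating by P, we get:

e^{tB} =
  [exp(-t), t*exp(-t), -2*t*exp(-t)]
  [0, exp(-t), 0]
  [0, 0, exp(-t)]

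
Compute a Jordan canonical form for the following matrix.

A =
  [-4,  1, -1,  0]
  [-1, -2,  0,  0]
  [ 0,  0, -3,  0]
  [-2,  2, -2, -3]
J_3(-3) ⊕ J_1(-3)

The characteristic polynomial is
  det(x·I − A) = x^4 + 12*x^3 + 54*x^2 + 108*x + 81 = (x + 3)^4

Eigenvalues and multiplicities (the geometric multiplicity of λ is n − rank(A − λI), which equals the number of Jordan blocks for λ):
  λ = -3: algebraic multiplicity = 4, geometric multiplicity = 2

Determining the block sizes for each eigenvalue:
  λ = -3: with am = 4 and gm = 2, the partition is not yet determined (e.g. several partitions of 4 into 2 parts exist). Let N = A − (-3)·I. Computing rank(N^1) = 2, rank(N^2) = 1, rank(N^3) = 0; the number of blocks of size ≥ j is rank(N^{j−1}) − rank(N^j), giving [2, 1, 1]. So we have 1 block(s) of size 3, 1 block(s) of size 1 → block sizes [3, 1]

Assembling the blocks gives a Jordan form
J =
  [-3,  1,  0,  0]
  [ 0, -3,  1,  0]
  [ 0,  0, -3,  0]
  [ 0,  0,  0, -3]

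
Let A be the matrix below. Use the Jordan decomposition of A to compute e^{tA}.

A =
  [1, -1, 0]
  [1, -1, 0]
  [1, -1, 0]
e^{tA} =
  [t + 1, -t, 0]
  [t, 1 - t, 0]
  [t, -t, 1]

Strategy: write A = P · J · P⁻¹ where J is a Jordan canonical form, so e^{tA} = P · e^{tJ} · P⁻¹, and e^{tJ} can be computed block-by-block.

A has Jordan form
J =
  [0, 1, 0]
  [0, 0, 0]
  [0, 0, 0]
(up to reordering of blocks).

Per-block formulas:
  For a 1×1 block at λ = 0: exp(t · [0]) = [e^(0t)].
  For a 2×2 Jordan block J_2(0): exp(t · J_2(0)) = e^(0t)·(I + t·N), where N is the 2×2 nilpotent shift.

After assembling e^{tJ} and conjugating by P, we get:

e^{tA} =
  [t + 1, -t, 0]
  [t, 1 - t, 0]
  [t, -t, 1]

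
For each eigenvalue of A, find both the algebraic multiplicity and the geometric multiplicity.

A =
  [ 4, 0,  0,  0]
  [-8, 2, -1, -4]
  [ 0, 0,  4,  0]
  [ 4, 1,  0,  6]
λ = 4: alg = 4, geom = 2

Step 1 — factor the characteristic polynomial to read off the algebraic multiplicities:
  χ_A(x) = (x - 4)^4

Step 2 — compute geometric multiplicities via the rank-nullity identity g(λ) = n − rank(A − λI):
  rank(A − (4)·I) = 2, so dim ker(A − (4)·I) = n − 2 = 2

Summary:
  λ = 4: algebraic multiplicity = 4, geometric multiplicity = 2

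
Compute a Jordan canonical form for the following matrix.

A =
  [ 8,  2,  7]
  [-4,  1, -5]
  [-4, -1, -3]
J_3(2)

The characteristic polynomial is
  det(x·I − A) = x^3 - 6*x^2 + 12*x - 8 = (x - 2)^3

Eigenvalues and multiplicities (the geometric multiplicity of λ is n − rank(A − λI), which equals the number of Jordan blocks for λ):
  λ = 2: algebraic multiplicity = 3, geometric multiplicity = 1

Determining the block sizes for each eigenvalue:
  λ = 2: one block (gm = 1), so the single block has size am = 3 → block sizes [3]

Assembling the blocks gives a Jordan form
J =
  [2, 1, 0]
  [0, 2, 1]
  [0, 0, 2]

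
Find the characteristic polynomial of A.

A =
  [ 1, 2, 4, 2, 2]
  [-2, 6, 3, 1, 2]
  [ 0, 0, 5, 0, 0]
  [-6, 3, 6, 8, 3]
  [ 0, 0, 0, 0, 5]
x^5 - 25*x^4 + 250*x^3 - 1250*x^2 + 3125*x - 3125

Expanding det(x·I − A) (e.g. by cofactor expansion or by noting that A is similar to its Jordan form J, which has the same characteristic polynomial as A) gives
  χ_A(x) = x^5 - 25*x^4 + 250*x^3 - 1250*x^2 + 3125*x - 3125
which factors as (x - 5)^5. The eigenvalues (with algebraic multiplicities) are λ = 5 with multiplicity 5.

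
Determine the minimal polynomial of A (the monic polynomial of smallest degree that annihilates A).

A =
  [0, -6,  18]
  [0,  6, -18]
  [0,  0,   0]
x^2 - 6*x

The characteristic polynomial is χ_A(x) = x^2*(x - 6), so the eigenvalues are known. The minimal polynomial is
  m_A(x) = Π_λ (x − λ)^{k_λ}
where k_λ is the size of the *largest* Jordan block for λ (equivalently, the smallest k with (A − λI)^k v = 0 for every generalised eigenvector v of λ).

  λ = 0: largest Jordan block has size 1, contributing (x − 0)
  λ = 6: largest Jordan block has size 1, contributing (x − 6)

So m_A(x) = x*(x - 6) = x^2 - 6*x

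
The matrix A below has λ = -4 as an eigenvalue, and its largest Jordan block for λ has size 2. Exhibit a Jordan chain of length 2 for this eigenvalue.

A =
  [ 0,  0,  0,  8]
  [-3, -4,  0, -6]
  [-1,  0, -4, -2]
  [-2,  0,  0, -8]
A Jordan chain for λ = -4 of length 2:
v_1 = (4, -3, -1, -2)ᵀ
v_2 = (1, 0, 0, 0)ᵀ

Let N = A − (-4)·I. We want v_2 with N^2 v_2 = 0 but N^1 v_2 ≠ 0; then v_{j-1} := N · v_j for j = 2, …, 2.

Pick v_2 = (1, 0, 0, 0)ᵀ.
Then v_1 = N · v_2 = (4, -3, -1, -2)ᵀ.

Sanity check: (A − (-4)·I) v_1 = (0, 0, 0, 0)ᵀ = 0. ✓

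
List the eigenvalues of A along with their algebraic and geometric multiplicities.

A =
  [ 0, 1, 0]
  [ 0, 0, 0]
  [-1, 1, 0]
λ = 0: alg = 3, geom = 1

Step 1 — factor the characteristic polynomial to read off the algebraic multiplicities:
  χ_A(x) = x^3

Step 2 — compute geometric multiplicities via the rank-nullity identity g(λ) = n − rank(A − λI):
  rank(A − (0)·I) = 2, so dim ker(A − (0)·I) = n − 2 = 1

Summary:
  λ = 0: algebraic multiplicity = 3, geometric multiplicity = 1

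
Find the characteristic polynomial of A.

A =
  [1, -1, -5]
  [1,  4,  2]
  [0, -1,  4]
x^3 - 9*x^2 + 27*x - 27

Expanding det(x·I − A) (e.g. by cofactor expansion or by noting that A is similar to its Jordan form J, which has the same characteristic polynomial as A) gives
  χ_A(x) = x^3 - 9*x^2 + 27*x - 27
which factors as (x - 3)^3. The eigenvalues (with algebraic multiplicities) are λ = 3 with multiplicity 3.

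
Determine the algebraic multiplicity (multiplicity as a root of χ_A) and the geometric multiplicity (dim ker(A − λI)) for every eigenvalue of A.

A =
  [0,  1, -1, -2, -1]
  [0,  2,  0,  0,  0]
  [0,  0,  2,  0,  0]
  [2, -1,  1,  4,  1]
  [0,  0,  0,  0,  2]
λ = 2: alg = 5, geom = 4

Step 1 — factor the characteristic polynomial to read off the algebraic multiplicities:
  χ_A(x) = (x - 2)^5

Step 2 — compute geometric multiplicities via the rank-nullity identity g(λ) = n − rank(A − λI):
  rank(A − (2)·I) = 1, so dim ker(A − (2)·I) = n − 1 = 4

Summary:
  λ = 2: algebraic multiplicity = 5, geometric multiplicity = 4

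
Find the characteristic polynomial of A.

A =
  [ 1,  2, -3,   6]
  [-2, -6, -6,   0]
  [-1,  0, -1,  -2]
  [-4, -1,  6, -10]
x^4 + 16*x^3 + 96*x^2 + 256*x + 256

Expanding det(x·I − A) (e.g. by cofactor expansion or by noting that A is similar to its Jordan form J, which has the same characteristic polynomial as A) gives
  χ_A(x) = x^4 + 16*x^3 + 96*x^2 + 256*x + 256
which factors as (x + 4)^4. The eigenvalues (with algebraic multiplicities) are λ = -4 with multiplicity 4.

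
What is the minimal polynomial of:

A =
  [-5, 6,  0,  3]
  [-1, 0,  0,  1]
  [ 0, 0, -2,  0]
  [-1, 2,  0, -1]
x^2 + 4*x + 4

The characteristic polynomial is χ_A(x) = (x + 2)^4, so the eigenvalues are known. The minimal polynomial is
  m_A(x) = Π_λ (x − λ)^{k_λ}
where k_λ is the size of the *largest* Jordan block for λ (equivalently, the smallest k with (A − λI)^k v = 0 for every generalised eigenvector v of λ).

  λ = -2: largest Jordan block has size 2, contributing (x + 2)^2

So m_A(x) = (x + 2)^2 = x^2 + 4*x + 4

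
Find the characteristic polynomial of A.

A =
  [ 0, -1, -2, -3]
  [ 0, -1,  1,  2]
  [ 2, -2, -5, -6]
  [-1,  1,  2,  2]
x^4 + 4*x^3 + 6*x^2 + 4*x + 1

Expanding det(x·I − A) (e.g. by cofactor expansion or by noting that A is similar to its Jordan form J, which has the same characteristic polynomial as A) gives
  χ_A(x) = x^4 + 4*x^3 + 6*x^2 + 4*x + 1
which factors as (x + 1)^4. The eigenvalues (with algebraic multiplicities) are λ = -1 with multiplicity 4.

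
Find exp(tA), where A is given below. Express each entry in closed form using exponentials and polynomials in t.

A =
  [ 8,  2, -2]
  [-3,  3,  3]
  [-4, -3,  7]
e^{tA} =
  [3*t^2*exp(6*t) + 2*t*exp(6*t) + exp(6*t), 2*t^2*exp(6*t) + 2*t*exp(6*t), -2*t*exp(6*t)]
  [-9*t^2*exp(6*t)/2 - 3*t*exp(6*t), -3*t^2*exp(6*t) - 3*t*exp(6*t) + exp(6*t), 3*t*exp(6*t)]
  [-3*t^2*exp(6*t)/2 - 4*t*exp(6*t), -t^2*exp(6*t) - 3*t*exp(6*t), t*exp(6*t) + exp(6*t)]

Strategy: write A = P · J · P⁻¹ where J is a Jordan canonical form, so e^{tA} = P · e^{tJ} · P⁻¹, and e^{tJ} can be computed block-by-block.

A has Jordan form
J =
  [6, 1, 0]
  [0, 6, 1]
  [0, 0, 6]
(up to reordering of blocks).

Per-block formulas:
  For a 3×3 Jordan block J_3(6): exp(t · J_3(6)) = e^(6t)·(I + t·N + (t^2/2)·N^2), where N is the 3×3 nilpotent shift.

After assembling e^{tJ} and conjugating by P, we get:

e^{tA} =
  [3*t^2*exp(6*t) + 2*t*exp(6*t) + exp(6*t), 2*t^2*exp(6*t) + 2*t*exp(6*t), -2*t*exp(6*t)]
  [-9*t^2*exp(6*t)/2 - 3*t*exp(6*t), -3*t^2*exp(6*t) - 3*t*exp(6*t) + exp(6*t), 3*t*exp(6*t)]
  [-3*t^2*exp(6*t)/2 - 4*t*exp(6*t), -t^2*exp(6*t) - 3*t*exp(6*t), t*exp(6*t) + exp(6*t)]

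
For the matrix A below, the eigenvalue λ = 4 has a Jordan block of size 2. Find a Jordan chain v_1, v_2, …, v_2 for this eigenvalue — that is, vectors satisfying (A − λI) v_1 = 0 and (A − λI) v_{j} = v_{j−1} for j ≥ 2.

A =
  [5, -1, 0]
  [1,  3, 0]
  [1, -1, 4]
A Jordan chain for λ = 4 of length 2:
v_1 = (1, 1, 1)ᵀ
v_2 = (1, 0, 0)ᵀ

Let N = A − (4)·I. We want v_2 with N^2 v_2 = 0 but N^1 v_2 ≠ 0; then v_{j-1} := N · v_j for j = 2, …, 2.

Pick v_2 = (1, 0, 0)ᵀ.
Then v_1 = N · v_2 = (1, 1, 1)ᵀ.

Sanity check: (A − (4)·I) v_1 = (0, 0, 0)ᵀ = 0. ✓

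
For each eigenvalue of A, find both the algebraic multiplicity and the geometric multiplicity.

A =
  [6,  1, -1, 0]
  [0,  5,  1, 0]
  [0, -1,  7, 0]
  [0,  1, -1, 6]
λ = 6: alg = 4, geom = 3

Step 1 — factor the characteristic polynomial to read off the algebraic multiplicities:
  χ_A(x) = (x - 6)^4

Step 2 — compute geometric multiplicities via the rank-nullity identity g(λ) = n − rank(A − λI):
  rank(A − (6)·I) = 1, so dim ker(A − (6)·I) = n − 1 = 3

Summary:
  λ = 6: algebraic multiplicity = 4, geometric multiplicity = 3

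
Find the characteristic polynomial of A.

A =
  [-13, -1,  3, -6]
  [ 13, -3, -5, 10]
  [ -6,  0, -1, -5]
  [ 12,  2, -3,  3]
x^4 + 14*x^3 + 72*x^2 + 160*x + 128

Expanding det(x·I − A) (e.g. by cofactor expansion or by noting that A is similar to its Jordan form J, which has the same characteristic polynomial as A) gives
  χ_A(x) = x^4 + 14*x^3 + 72*x^2 + 160*x + 128
which factors as (x + 2)*(x + 4)^3. The eigenvalues (with algebraic multiplicities) are λ = -4 with multiplicity 3, λ = -2 with multiplicity 1.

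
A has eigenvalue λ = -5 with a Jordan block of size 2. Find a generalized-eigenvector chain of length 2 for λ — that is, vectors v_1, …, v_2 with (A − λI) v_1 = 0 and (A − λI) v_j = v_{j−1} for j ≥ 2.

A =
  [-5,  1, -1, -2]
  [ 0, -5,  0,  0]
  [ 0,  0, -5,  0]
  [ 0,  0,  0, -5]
A Jordan chain for λ = -5 of length 2:
v_1 = (1, 0, 0, 0)ᵀ
v_2 = (0, 1, 0, 0)ᵀ

Let N = A − (-5)·I. We want v_2 with N^2 v_2 = 0 but N^1 v_2 ≠ 0; then v_{j-1} := N · v_j for j = 2, …, 2.

Pick v_2 = (0, 1, 0, 0)ᵀ.
Then v_1 = N · v_2 = (1, 0, 0, 0)ᵀ.

Sanity check: (A − (-5)·I) v_1 = (0, 0, 0, 0)ᵀ = 0. ✓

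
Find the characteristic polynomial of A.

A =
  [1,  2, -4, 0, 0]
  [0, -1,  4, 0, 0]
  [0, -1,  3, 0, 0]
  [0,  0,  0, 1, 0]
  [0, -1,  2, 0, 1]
x^5 - 5*x^4 + 10*x^3 - 10*x^2 + 5*x - 1

Expanding det(x·I − A) (e.g. by cofactor expansion or by noting that A is similar to its Jordan form J, which has the same characteristic polynomial as A) gives
  χ_A(x) = x^5 - 5*x^4 + 10*x^3 - 10*x^2 + 5*x - 1
which factors as (x - 1)^5. The eigenvalues (with algebraic multiplicities) are λ = 1 with multiplicity 5.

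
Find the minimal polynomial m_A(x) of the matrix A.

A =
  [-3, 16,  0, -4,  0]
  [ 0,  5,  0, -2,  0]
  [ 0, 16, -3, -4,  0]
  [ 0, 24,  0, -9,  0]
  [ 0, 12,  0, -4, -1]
x^2 + 4*x + 3

The characteristic polynomial is χ_A(x) = (x + 1)^2*(x + 3)^3, so the eigenvalues are known. The minimal polynomial is
  m_A(x) = Π_λ (x − λ)^{k_λ}
where k_λ is the size of the *largest* Jordan block for λ (equivalently, the smallest k with (A − λI)^k v = 0 for every generalised eigenvector v of λ).

  λ = -3: largest Jordan block has size 1, contributing (x + 3)
  λ = -1: largest Jordan block has size 1, contributing (x + 1)

So m_A(x) = (x + 1)*(x + 3) = x^2 + 4*x + 3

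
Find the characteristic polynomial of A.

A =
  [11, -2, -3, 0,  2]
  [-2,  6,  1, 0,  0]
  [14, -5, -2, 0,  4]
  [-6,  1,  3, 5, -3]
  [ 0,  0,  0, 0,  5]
x^5 - 25*x^4 + 250*x^3 - 1250*x^2 + 3125*x - 3125

Expanding det(x·I − A) (e.g. by cofactor expansion or by noting that A is similar to its Jordan form J, which has the same characteristic polynomial as A) gives
  χ_A(x) = x^5 - 25*x^4 + 250*x^3 - 1250*x^2 + 3125*x - 3125
which factors as (x - 5)^5. The eigenvalues (with algebraic multiplicities) are λ = 5 with multiplicity 5.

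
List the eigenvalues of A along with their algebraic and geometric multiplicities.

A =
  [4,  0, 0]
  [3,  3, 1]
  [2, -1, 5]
λ = 4: alg = 3, geom = 1

Step 1 — factor the characteristic polynomial to read off the algebraic multiplicities:
  χ_A(x) = (x - 4)^3

Step 2 — compute geometric multiplicities via the rank-nullity identity g(λ) = n − rank(A − λI):
  rank(A − (4)·I) = 2, so dim ker(A − (4)·I) = n − 2 = 1

Summary:
  λ = 4: algebraic multiplicity = 3, geometric multiplicity = 1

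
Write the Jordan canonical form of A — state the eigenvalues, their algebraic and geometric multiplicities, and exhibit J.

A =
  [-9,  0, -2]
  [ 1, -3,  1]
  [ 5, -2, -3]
J_3(-5)

The characteristic polynomial is
  det(x·I − A) = x^3 + 15*x^2 + 75*x + 125 = (x + 5)^3

Eigenvalues and multiplicities (the geometric multiplicity of λ is n − rank(A − λI), which equals the number of Jordan blocks for λ):
  λ = -5: algebraic multiplicity = 3, geometric multiplicity = 1

Determining the block sizes for each eigenvalue:
  λ = -5: one block (gm = 1), so the single block has size am = 3 → block sizes [3]

Assembling the blocks gives a Jordan form
J =
  [-5,  1,  0]
  [ 0, -5,  1]
  [ 0,  0, -5]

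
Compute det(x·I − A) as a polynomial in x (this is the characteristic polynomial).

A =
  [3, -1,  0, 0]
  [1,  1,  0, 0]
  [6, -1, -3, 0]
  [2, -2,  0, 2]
x^4 - 3*x^3 - 6*x^2 + 28*x - 24

Expanding det(x·I − A) (e.g. by cofactor expansion or by noting that A is similar to its Jordan form J, which has the same characteristic polynomial as A) gives
  χ_A(x) = x^4 - 3*x^3 - 6*x^2 + 28*x - 24
which factors as (x - 2)^3*(x + 3). The eigenvalues (with algebraic multiplicities) are λ = -3 with multiplicity 1, λ = 2 with multiplicity 3.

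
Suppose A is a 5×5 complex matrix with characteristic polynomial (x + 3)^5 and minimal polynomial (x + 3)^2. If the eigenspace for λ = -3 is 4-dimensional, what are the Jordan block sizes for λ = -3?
Block sizes for λ = -3: [2, 1, 1, 1]

Step 1 — from the characteristic polynomial, algebraic multiplicity of λ = -3 is 5. From dim ker(A − (-3)·I) = 4, there are exactly 4 Jordan blocks for λ = -3.
Step 2 — from the minimal polynomial, the factor (x + 3)^2 tells us the largest block for λ = -3 has size 2.
Step 3 — with total size 5, 4 blocks, and largest block 2, the block sizes (in nonincreasing order) are [2, 1, 1, 1].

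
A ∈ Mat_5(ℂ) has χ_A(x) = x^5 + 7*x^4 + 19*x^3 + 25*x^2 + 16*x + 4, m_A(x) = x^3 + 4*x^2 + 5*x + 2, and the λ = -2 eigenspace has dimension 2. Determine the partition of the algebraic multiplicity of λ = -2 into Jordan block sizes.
Block sizes for λ = -2: [1, 1]

Step 1 — from the characteristic polynomial, algebraic multiplicity of λ = -2 is 2. From dim ker(A − (-2)·I) = 2, there are exactly 2 Jordan blocks for λ = -2.
Step 2 — from the minimal polynomial, the factor (x + 2) tells us the largest block for λ = -2 has size 1.
Step 3 — with total size 2, 2 blocks, and largest block 1, the block sizes (in nonincreasing order) are [1, 1].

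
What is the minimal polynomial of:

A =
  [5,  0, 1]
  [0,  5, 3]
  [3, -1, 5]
x^3 - 15*x^2 + 75*x - 125

The characteristic polynomial is χ_A(x) = (x - 5)^3, so the eigenvalues are known. The minimal polynomial is
  m_A(x) = Π_λ (x − λ)^{k_λ}
where k_λ is the size of the *largest* Jordan block for λ (equivalently, the smallest k with (A − λI)^k v = 0 for every generalised eigenvector v of λ).

  λ = 5: largest Jordan block has size 3, contributing (x − 5)^3

So m_A(x) = (x - 5)^3 = x^3 - 15*x^2 + 75*x - 125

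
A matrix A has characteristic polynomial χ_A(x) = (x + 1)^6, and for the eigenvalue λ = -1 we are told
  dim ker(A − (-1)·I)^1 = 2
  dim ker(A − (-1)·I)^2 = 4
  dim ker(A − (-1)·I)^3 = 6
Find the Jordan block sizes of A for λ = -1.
Block sizes for λ = -1: [3, 3]

From the dimensions of kernels of powers, the number of Jordan blocks of size at least j is d_j − d_{j−1} where d_j = dim ker(N^j) (with d_0 = 0). Computing the differences gives [2, 2, 2].
The number of blocks of size exactly k is (#blocks of size ≥ k) − (#blocks of size ≥ k + 1), so the partition is: 2 block(s) of size 3.
In nonincreasing order the block sizes are [3, 3].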